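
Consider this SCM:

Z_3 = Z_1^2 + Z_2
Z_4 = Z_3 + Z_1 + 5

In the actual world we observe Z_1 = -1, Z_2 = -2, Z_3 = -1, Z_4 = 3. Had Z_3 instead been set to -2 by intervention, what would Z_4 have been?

2

The intervention breaks the incoming arrows to Z_3: Z_3 = Z_1^2 + Z_2 no longer applies, and Z_3 = -2.
Z_4 = Z_3 + Z_1 + 5  [with Z_3=-2, Z_1=-1]  = 2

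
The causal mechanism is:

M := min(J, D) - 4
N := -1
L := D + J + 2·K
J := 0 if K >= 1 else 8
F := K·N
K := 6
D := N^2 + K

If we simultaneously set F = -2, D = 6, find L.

18

Under do(F = -2, D = 6), each intervened variable's structural equation is replaced by its fixed value.
J = 0 if K >= 1 else 8  [with K=6]  = 0
L = D + J + 2·K  [with D=6, J=0, K=6]  = 18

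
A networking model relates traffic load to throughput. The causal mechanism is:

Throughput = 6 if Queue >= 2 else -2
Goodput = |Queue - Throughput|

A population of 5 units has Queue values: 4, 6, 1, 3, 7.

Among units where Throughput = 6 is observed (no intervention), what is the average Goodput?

1.5

E[Goodput|Throughput=6] averages over only the 4 units with Throughput=6 (Queue = 4, 6, 3, 7): Goodput = 2, 0, 3, 1, mean 1.5.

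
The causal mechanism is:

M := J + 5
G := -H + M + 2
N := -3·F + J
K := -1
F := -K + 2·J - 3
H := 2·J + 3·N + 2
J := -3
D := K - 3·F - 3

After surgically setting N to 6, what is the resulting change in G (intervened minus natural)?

do(N=6) replaces the equation N := -3·F + J with the constant N = 6.
M = J + 5  [with J=-3]  = 2
H = 2·J + 3·N + 2  [with J=-3, N=6]  = 14
G = -H + M + 2  [with H=14, M=2]  = -10
Without intervention: F = -K + 2·J - 3  [with K=-1, J=-3]  = -8; N = -3·F + J  [with F=-8, J=-3]  = 21; M = J + 5  [with J=-3]  = 2; H = 2·J + 3·N + 2  [with J=-3, N=21]  = 59; G = -H + M + 2  [with H=59, M=2]  = -55.
Change = -10 − (-55) = 45.

45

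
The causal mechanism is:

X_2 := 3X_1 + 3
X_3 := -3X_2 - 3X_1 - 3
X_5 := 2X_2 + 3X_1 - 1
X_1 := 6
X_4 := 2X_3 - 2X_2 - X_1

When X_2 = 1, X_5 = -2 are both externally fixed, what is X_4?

The joint intervention fixes X_2 = 1, X_5 = -2, removing each variable's own equation.
X_3 = -3X_2 - 3X_1 - 3  [with X_2=1, X_1=6]  = -24
X_4 = 2X_3 - 2X_2 - X_1  [with X_3=-24, X_2=1, X_1=6]  = -56

-56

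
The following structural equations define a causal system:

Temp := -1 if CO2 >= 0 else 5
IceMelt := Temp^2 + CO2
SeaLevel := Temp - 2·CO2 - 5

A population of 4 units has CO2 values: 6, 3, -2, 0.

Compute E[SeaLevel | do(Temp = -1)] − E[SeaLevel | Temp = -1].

Every unit gets Temp=-1 under the intervention. SeaLevel values become -18, -12, -2, -6; E[SeaLevel|do(Temp=-1)] = -9.5.
E[SeaLevel|Temp=-1] averages over only the 3 units with Temp=-1 (CO2 = 6, 3, 0): SeaLevel = -18, -12, -6, mean -12.
Difference = -9.5 − (-12) = 2.5.

2.5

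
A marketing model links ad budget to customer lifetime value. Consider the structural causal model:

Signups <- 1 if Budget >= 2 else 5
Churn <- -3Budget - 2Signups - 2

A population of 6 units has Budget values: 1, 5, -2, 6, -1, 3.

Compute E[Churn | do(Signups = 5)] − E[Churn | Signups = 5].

-8

Every unit gets Signups=5 under the intervention. Churn values become -15, -27, -6, -30, -9, -21; E[Churn|do(Signups=5)] = -18.
Observing Signups=5 restricts to units where Signups's equation naturally yields 5: Budget ∈ {1, -2, -1}. In that subpopulation Churn = -15, -6, -9, mean -10.
Difference = -18 − (-10) = -8.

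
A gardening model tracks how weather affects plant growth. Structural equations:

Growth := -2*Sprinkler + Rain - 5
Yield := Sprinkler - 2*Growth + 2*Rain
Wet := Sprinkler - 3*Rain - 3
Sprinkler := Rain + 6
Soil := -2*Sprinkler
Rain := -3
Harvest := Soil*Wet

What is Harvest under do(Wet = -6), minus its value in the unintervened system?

90

The intervention breaks the incoming arrows to Wet: Wet := Sprinkler - 3*Rain - 3 no longer applies, and Wet = -6.
Sprinkler = Rain + 6  [with Rain=-3]  = 3
Soil = -2*Sprinkler  [with Sprinkler=3]  = -6
Harvest = Soil*Wet  [with Soil=-6, Wet=-6]  = 36
Without intervention: Sprinkler = Rain + 6  [with Rain=-3]  = 3; Soil = -2*Sprinkler  [with Sprinkler=3]  = -6; Wet = Sprinkler - 3*Rain - 3  [with Sprinkler=3, Rain=-3]  = 9; Harvest = Soil*Wet  [with Soil=-6, Wet=9]  = -54.
Change = 36 − (-54) = 90.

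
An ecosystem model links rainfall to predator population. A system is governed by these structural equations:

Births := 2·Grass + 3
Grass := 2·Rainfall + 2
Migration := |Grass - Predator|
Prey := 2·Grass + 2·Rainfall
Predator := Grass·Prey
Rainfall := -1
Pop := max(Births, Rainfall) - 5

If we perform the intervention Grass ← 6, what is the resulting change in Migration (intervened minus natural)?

54

Under do(Grass=6), the mechanism Grass := 2·Rainfall + 2 is discarded; Grass is fixed at 6.
Prey = 2·Grass + 2·Rainfall  [with Grass=6, Rainfall=-1]  = 10
Predator = Grass·Prey  [with Grass=6, Prey=10]  = 60
Migration = |Grass - Predator|  [with Grass=6, Predator=60]  = 54
Without intervention: Grass = 2·Rainfall + 2  [with Rainfall=-1]  = 0; Prey = 2·Grass + 2·Rainfall  [with Grass=0, Rainfall=-1]  = -2; Predator = Grass·Prey  [with Grass=0, Prey=-2]  = 0; Migration = |Grass - Predator|  [with Grass=0, Predator=0]  = 0.
Change = 54 − 0 = 54.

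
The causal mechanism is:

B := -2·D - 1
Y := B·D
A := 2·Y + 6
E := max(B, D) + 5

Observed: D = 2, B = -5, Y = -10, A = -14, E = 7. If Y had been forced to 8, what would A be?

22

The intervention breaks the incoming arrows to Y: Y := B·D no longer applies, and Y = 8.
A = 2·Y + 6  [with Y=8]  = 22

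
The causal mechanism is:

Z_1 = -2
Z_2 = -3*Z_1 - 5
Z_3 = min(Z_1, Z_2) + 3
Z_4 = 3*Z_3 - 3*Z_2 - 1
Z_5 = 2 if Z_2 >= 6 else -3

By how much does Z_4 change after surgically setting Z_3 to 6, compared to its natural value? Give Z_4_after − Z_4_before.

15

The intervention breaks the incoming arrows to Z_3: Z_3 = min(Z_1, Z_2) + 3 no longer applies, and Z_3 = 6.
Z_2 = -3*Z_1 - 5  [with Z_1=-2]  = 1
Z_4 = 3*Z_3 - 3*Z_2 - 1  [with Z_3=6, Z_2=1]  = 14
Without intervention: Z_2 = -3*Z_1 - 5  [with Z_1=-2]  = 1; Z_3 = min(Z_1, Z_2) + 3  [with Z_1=-2, Z_2=1]  = 1; Z_4 = 3*Z_3 - 3*Z_2 - 1  [with Z_3=1, Z_2=1]  = -1.
Change = 14 − (-1) = 15.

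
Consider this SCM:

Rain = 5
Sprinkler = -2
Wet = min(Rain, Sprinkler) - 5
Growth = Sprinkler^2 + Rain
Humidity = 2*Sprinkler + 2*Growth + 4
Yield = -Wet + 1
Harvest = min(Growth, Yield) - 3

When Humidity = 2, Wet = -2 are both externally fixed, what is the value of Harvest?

The joint intervention fixes Humidity = 2, Wet = -2, removing each variable's own equation.
Growth = Sprinkler^2 + Rain  [with Sprinkler=-2, Rain=5]  = 9
Yield = -Wet + 1  [with Wet=-2]  = 3
Harvest = min(Growth, Yield) - 3  [with Growth=9, Yield=3]  = 0

0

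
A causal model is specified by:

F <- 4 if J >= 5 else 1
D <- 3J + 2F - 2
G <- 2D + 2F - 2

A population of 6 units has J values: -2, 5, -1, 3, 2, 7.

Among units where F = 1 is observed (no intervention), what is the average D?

E[D|F=1] averages over only the 4 units with F=1 (J = -2, -1, 3, 2): D = -6, -3, 9, 6, mean 1.5.

1.5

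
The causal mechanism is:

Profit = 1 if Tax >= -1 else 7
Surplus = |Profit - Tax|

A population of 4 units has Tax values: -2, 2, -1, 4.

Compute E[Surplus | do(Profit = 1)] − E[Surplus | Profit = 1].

do(Profit=1) breaks Profit's dependence on Tax. With Profit=1 fixed, Surplus across the units is 3, 1, 2, 3, mean 2.25.
Conditioning on Profit=1 selects the 3 unit(s) with Tax ∈ {2, -1, 4}. Their Surplus values: 1, 2, 3. Mean = 2.
Difference = 2.25 − 2 = 0.25.

0.25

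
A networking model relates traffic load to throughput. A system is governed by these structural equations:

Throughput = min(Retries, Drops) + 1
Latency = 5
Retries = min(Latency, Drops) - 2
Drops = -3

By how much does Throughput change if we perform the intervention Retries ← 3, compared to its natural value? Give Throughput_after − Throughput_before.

The intervention breaks the incoming arrows to Retries: Retries = min(Latency, Drops) - 2 no longer applies, and Retries = 3.
Throughput = min(Retries, Drops) + 1  [with Retries=3, Drops=-3]  = -2
Without intervention: Retries = min(Latency, Drops) - 2  [with Latency=5, Drops=-3]  = -5; Throughput = min(Retries, Drops) + 1  [with Retries=-5, Drops=-3]  = -4.
Change = -2 − (-4) = 2.

2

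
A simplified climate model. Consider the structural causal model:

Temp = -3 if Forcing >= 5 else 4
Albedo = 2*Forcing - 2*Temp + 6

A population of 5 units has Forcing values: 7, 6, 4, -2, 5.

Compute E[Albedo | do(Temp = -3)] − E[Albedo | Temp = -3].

-4

Every unit gets Temp=-3 under the intervention. Albedo values become 26, 24, 20, 8, 22; E[Albedo|do(Temp=-3)] = 20.
E[Albedo|Temp=-3] averages over only the 3 units with Temp=-3 (Forcing = 7, 6, 5): Albedo = 26, 24, 22, mean 24.
Difference = 20 − 24 = -4.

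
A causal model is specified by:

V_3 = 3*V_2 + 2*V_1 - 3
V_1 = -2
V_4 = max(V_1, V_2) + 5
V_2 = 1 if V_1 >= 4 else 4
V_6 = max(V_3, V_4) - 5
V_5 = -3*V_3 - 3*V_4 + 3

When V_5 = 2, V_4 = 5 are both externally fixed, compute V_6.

Setting V_5 = 2, V_4 = 5 by intervention discards those variables' equations.
V_2 = 1 if V_1 >= 4 else 4  [with V_1=-2]  = 4
V_3 = 3*V_2 + 2*V_1 - 3  [with V_2=4, V_1=-2]  = 5
V_6 = max(V_3, V_4) - 5  [with V_3=5, V_4=5]  = 0

0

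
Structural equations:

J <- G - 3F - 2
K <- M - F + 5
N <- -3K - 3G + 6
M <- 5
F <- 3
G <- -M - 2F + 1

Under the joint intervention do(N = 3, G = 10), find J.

The joint intervention fixes N = 3, G = 10, removing each variable's own equation.
J = G - 3F - 2  [with G=10, F=3]  = -1

-1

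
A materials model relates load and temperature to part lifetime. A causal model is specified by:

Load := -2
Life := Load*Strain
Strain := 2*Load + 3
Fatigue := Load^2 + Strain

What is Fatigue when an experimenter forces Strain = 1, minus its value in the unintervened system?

The intervention breaks the incoming arrows to Strain: Strain := 2*Load + 3 no longer applies, and Strain = 1.
Fatigue = Load^2 + Strain  [with Load=-2, Strain=1]  = 5
Without intervention: Strain = 2*Load + 3  [with Load=-2]  = -1; Fatigue = Load^2 + Strain  [with Load=-2, Strain=-1]  = 3.
Change = 5 − 3 = 2.

2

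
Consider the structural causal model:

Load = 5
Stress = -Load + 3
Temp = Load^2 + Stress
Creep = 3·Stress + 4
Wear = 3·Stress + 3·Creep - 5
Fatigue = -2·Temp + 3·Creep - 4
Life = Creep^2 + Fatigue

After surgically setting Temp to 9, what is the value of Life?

-24

The intervention breaks the incoming arrows to Temp: Temp = Load^2 + Stress no longer applies, and Temp = 9.
Stress = -Load + 3  [with Load=5]  = -2
Creep = 3·Stress + 4  [with Stress=-2]  = -2
Fatigue = -2·Temp + 3·Creep - 4  [with Temp=9, Creep=-2]  = -28
Life = Creep^2 + Fatigue  [with Creep=-2, Fatigue=-28]  = -24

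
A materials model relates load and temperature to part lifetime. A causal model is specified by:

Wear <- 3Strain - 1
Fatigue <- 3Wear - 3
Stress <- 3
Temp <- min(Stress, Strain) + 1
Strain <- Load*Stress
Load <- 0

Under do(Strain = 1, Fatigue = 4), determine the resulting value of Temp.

Setting Strain = 1, Fatigue = 4 by intervention discards those variables' equations.
Temp = min(Stress, Strain) + 1  [with Stress=3, Strain=1]  = 2

2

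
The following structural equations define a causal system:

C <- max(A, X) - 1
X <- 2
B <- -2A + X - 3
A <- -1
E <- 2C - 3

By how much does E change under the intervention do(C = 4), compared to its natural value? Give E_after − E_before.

The intervention breaks the incoming arrows to C: C <- max(A, X) - 1 no longer applies, and C = 4.
E = 2C - 3  [with C=4]  = 5
Without intervention: C = max(A, X) - 1  [with A=-1, X=2]  = 1; E = 2C - 3  [with C=1]  = -1.
Change = 5 − (-1) = 6.

6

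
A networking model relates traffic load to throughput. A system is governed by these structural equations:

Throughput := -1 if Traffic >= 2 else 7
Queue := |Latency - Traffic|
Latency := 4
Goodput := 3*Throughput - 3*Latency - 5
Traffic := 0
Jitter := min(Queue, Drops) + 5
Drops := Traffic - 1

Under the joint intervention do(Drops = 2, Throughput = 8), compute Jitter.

Setting Drops = 2, Throughput = 8 by intervention discards those variables' equations.
Queue = |Latency - Traffic|  [with Latency=4, Traffic=0]  = 4
Jitter = min(Queue, Drops) + 5  [with Queue=4, Drops=2]  = 7

7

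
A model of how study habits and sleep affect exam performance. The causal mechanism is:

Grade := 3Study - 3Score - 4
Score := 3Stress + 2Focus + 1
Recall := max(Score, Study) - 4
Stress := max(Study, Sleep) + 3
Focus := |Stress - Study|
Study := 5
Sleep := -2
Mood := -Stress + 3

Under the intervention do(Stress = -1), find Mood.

4

The intervention breaks the incoming arrows to Stress: Stress := max(Study, Sleep) + 3 no longer applies, and Stress = -1.
Mood = -Stress + 3  [with Stress=-1]  = 4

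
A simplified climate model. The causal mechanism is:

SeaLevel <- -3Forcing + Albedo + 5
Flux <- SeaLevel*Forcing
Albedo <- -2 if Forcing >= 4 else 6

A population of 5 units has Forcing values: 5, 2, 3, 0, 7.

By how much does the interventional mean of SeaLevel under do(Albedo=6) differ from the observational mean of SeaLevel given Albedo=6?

-5.2

Every unit gets Albedo=6 under the intervention. SeaLevel values become -4, 5, 2, 11, -10; E[SeaLevel|do(Albedo=6)] = 0.8.
Conditioning on Albedo=6 selects the 3 unit(s) with Forcing ∈ {2, 3, 0}. Their SeaLevel values: 5, 2, 11. Mean = 6.
Difference = 0.8 − 6 = -5.2.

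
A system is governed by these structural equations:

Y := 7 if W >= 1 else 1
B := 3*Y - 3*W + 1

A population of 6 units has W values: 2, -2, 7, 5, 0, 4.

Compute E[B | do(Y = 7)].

14

Every unit gets Y=7 under the intervention. B values become 16, 28, 1, 7, 22, 10; E[B|do(Y=7)] = 14.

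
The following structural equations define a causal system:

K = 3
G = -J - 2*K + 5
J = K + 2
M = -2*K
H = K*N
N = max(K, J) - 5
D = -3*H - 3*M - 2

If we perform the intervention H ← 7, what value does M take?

do(H=7) replaces the equation H = K*N with the constant H = 7.
Since M is not a descendant of the intervened variable, it is unaffected.
M = -2*K  [with K=3]  = -6

-6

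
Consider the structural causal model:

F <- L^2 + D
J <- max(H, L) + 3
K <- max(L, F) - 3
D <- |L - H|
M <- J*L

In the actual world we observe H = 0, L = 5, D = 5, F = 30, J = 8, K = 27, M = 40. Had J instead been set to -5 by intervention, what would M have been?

Under do(J=-5), the mechanism J <- max(H, L) + 3 is discarded; J is fixed at -5.
M = J*L  [with J=-5, L=5]  = -25

-25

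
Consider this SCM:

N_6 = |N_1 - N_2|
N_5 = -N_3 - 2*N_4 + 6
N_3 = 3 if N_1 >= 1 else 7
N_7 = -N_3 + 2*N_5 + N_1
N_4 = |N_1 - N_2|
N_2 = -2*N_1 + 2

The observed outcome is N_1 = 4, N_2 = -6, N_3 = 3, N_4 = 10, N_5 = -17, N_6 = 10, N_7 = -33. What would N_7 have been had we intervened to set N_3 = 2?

-30

The intervention breaks the incoming arrows to N_3: N_3 = 3 if N_1 >= 1 else 7 no longer applies, and N_3 = 2.
N_2 = -2*N_1 + 2  [with N_1=4]  = -6
N_4 = |N_1 - N_2|  [with N_1=4, N_2=-6]  = 10
N_5 = -N_3 - 2*N_4 + 6  [with N_3=2, N_4=10]  = -16
N_7 = -N_3 + 2*N_5 + N_1  [with N_3=2, N_5=-16, N_1=4]  = -30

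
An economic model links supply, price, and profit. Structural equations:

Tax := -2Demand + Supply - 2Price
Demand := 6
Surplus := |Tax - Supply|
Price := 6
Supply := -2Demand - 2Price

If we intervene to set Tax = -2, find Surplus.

22

Intervening sets Tax = -2 and removes its equation (Tax := -2Demand + Supply - 2Price).
Supply = -2Demand - 2Price  [with Demand=6, Price=6]  = -24
Surplus = |Tax - Supply|  [with Tax=-2, Supply=-24]  = 22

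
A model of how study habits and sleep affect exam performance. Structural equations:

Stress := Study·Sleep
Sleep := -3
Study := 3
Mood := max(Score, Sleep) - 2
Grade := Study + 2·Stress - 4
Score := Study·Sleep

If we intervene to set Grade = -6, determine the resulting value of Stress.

-9

do(Grade=-6) replaces the equation Grade := Study + 2·Stress - 4 with the constant Grade = -6.
Stress is not downstream of the intervention, so its value is determined by the original equations.
Stress = Study·Sleep  [with Study=3, Sleep=-3]  = -9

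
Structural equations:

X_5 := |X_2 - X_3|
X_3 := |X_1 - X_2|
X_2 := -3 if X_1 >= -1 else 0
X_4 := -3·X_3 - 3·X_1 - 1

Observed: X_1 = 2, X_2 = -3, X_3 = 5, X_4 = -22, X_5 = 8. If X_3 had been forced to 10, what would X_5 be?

do(X_3=10) replaces the equation X_3 := |X_1 - X_2| with the constant X_3 = 10.
X_2 = -3 if X_1 >= -1 else 0  [with X_1=2]  = -3
X_5 = |X_2 - X_3|  [with X_2=-3, X_3=10]  = 13

13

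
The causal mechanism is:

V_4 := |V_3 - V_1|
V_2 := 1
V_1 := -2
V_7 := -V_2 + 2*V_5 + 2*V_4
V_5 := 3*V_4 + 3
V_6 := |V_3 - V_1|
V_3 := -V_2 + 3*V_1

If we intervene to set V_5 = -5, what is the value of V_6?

The intervention breaks the incoming arrows to V_5: V_5 := 3*V_4 + 3 no longer applies, and V_5 = -5.
Since V_6 is not a descendant of the intervened variable, it is unaffected.
V_3 = -V_2 + 3*V_1  [with V_2=1, V_1=-2]  = -7
V_6 = |V_3 - V_1|  [with V_3=-7, V_1=-2]  = 5

5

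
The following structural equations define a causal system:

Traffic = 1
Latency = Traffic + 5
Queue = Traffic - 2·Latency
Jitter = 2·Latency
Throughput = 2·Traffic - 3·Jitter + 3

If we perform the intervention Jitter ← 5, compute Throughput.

-10

Intervening sets Jitter = 5 and removes its equation (Jitter = 2·Latency).
Throughput = 2·Traffic - 3·Jitter + 3  [with Traffic=1, Jitter=5]  = -10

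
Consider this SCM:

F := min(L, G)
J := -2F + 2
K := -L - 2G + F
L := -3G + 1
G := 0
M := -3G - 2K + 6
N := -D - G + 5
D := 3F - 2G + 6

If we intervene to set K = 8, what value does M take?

-10

The intervention breaks the incoming arrows to K: K := -L - 2G + F no longer applies, and K = 8.
M = -3G - 2K + 6  [with G=0, K=8]  = -10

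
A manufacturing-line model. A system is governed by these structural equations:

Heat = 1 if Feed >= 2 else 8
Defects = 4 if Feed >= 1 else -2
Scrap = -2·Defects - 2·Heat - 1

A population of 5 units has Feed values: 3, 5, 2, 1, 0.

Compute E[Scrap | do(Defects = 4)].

-16.6

Every unit gets Defects=4 under the intervention. Scrap values become -11, -11, -11, -25, -25; E[Scrap|do(Defects=4)] = -16.6.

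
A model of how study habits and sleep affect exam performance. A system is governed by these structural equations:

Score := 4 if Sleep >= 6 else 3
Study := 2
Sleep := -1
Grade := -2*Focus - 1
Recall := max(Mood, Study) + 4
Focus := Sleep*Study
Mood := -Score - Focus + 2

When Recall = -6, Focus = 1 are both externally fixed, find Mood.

-2

Under do(Recall = -6, Focus = 1), each intervened variable's structural equation is replaced by its fixed value.
Score = 4 if Sleep >= 6 else 3  [with Sleep=-1]  = 3
Mood = -Score - Focus + 2  [with Score=3, Focus=1]  = -2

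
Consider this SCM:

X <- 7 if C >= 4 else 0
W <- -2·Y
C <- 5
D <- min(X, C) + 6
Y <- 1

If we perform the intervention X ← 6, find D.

The intervention breaks the incoming arrows to X: X <- 7 if C >= 4 else 0 no longer applies, and X = 6.
D = min(X, C) + 6  [with X=6, C=5]  = 11

11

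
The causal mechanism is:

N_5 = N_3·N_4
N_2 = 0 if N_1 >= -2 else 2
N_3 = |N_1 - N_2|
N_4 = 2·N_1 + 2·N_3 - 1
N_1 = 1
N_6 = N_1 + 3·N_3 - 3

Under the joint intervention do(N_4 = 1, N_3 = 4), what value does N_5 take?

The joint intervention fixes N_4 = 1, N_3 = 4, removing each variable's own equation.
N_5 = N_3·N_4  [with N_3=4, N_4=1]  = 4

4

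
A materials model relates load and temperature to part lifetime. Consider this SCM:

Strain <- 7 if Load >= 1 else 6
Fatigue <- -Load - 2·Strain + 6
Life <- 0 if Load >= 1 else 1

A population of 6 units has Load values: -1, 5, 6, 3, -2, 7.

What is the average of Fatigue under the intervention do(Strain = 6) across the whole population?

Under do(Strain=6), Strain's equation is replaced by Strain=6 for every unit. Per-unit Fatigue: -5, -11, -12, -9, -4, -13. Mean = -9.

-9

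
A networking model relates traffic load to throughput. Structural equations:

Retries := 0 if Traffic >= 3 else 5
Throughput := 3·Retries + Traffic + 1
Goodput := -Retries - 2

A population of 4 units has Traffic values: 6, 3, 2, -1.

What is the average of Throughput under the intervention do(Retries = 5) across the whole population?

18.5

do(Retries=5) breaks Retries's dependence on Traffic. With Retries=5 fixed, Throughput across the units is 22, 19, 18, 15, mean 18.5.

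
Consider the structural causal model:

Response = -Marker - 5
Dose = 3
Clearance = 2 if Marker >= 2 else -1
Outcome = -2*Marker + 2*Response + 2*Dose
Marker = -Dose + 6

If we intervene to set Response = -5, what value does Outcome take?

-10

do(Response=-5) replaces the equation Response = -Marker - 5 with the constant Response = -5.
Marker = -Dose + 6  [with Dose=3]  = 3
Outcome = -2*Marker + 2*Response + 2*Dose  [with Marker=3, Response=-5, Dose=3]  = -10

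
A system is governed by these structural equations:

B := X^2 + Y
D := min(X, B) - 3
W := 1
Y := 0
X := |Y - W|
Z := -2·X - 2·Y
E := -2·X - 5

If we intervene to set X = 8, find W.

Under do(X=8), the mechanism X := |Y - W| is discarded; X is fixed at 8.
W is not downstream of the intervention, so its value is determined by the original equations.

1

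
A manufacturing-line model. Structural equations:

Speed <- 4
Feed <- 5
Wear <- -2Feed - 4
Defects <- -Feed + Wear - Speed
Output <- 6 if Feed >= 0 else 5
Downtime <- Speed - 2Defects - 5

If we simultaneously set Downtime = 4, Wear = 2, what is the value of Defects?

Under do(Downtime = 4, Wear = 2), each intervened variable's structural equation is replaced by its fixed value.
Defects = -Feed + Wear - Speed  [with Feed=5, Wear=2, Speed=4]  = -7

-7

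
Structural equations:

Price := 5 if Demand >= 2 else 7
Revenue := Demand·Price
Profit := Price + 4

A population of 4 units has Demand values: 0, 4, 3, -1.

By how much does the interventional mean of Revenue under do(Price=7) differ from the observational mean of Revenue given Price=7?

14

The intervention sets Price=7 in all 4 units regardless of Demand. Recomputing Revenue per unit gives 0, 28, 21, -7; average 10.5.
E[Revenue|Price=7] averages over only the 2 units with Price=7 (Demand = 0, -1): Revenue = 0, -7, mean -3.5.
Difference = 10.5 − (-3.5) = 14.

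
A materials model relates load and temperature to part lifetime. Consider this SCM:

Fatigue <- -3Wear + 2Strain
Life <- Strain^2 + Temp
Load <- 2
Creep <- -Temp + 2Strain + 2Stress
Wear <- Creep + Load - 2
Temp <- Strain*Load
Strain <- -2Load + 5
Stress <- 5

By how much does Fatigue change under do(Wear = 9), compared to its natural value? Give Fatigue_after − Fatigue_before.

Intervening sets Wear = 9 and removes its equation (Wear <- Creep + Load - 2).
Strain = -2Load + 5  [with Load=2]  = 1
Fatigue = -3Wear + 2Strain  [with Wear=9, Strain=1]  = -25
Without intervention: Strain = -2Load + 5  [with Load=2]  = 1; Temp = Strain*Load  [with Strain=1, Load=2]  = 2; Creep = -Temp + 2Strain + 2Stress  [with Temp=2, Strain=1, Stress=5]  = 10; Wear = Creep + Load - 2  [with Creep=10, Load=2]  = 10; Fatigue = -3Wear + 2Strain  [with Wear=10, Strain=1]  = -28.
Change = -25 − (-28) = 3.

3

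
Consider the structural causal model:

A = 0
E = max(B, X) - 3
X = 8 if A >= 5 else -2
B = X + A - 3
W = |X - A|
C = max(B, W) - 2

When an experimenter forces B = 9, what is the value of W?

2

Under do(B=9), the mechanism B = X + A - 3 is discarded; B is fixed at 9.
Since W is not a descendant of the intervened variable, it is unaffected.
X = 8 if A >= 5 else -2  [with A=0]  = -2
W = |X - A|  [with X=-2, A=0]  = 2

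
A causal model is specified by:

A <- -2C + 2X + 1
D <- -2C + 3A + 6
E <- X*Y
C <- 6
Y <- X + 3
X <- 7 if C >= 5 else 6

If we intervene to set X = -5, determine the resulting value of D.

do(X=-5) replaces the equation X <- 7 if C >= 5 else 6 with the constant X = -5.
A = -2C + 2X + 1  [with C=6, X=-5]  = -21
D = -2C + 3A + 6  [with C=6, A=-21]  = -69

-69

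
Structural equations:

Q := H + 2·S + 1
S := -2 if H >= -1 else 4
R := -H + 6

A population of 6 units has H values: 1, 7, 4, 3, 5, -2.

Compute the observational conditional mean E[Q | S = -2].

E[Q|S=-2] averages over only the 5 units with S=-2 (H = 1, 7, 4, 3, 5): Q = -2, 4, 1, 0, 2, mean 1.

1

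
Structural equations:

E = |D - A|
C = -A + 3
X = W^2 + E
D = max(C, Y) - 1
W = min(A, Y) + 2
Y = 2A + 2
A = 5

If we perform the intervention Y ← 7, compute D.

6

do(Y=7) replaces the equation Y = 2A + 2 with the constant Y = 7.
C = -A + 3  [with A=5]  = -2
D = max(C, Y) - 1  [with C=-2, Y=7]  = 6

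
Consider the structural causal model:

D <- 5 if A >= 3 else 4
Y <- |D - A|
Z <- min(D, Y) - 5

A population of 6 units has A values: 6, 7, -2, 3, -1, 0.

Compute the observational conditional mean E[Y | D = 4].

Observing D=4 restricts to units where D's equation naturally yields 4: A ∈ {-2, -1, 0}. In that subpopulation Y = 6, 5, 4, mean 5.

5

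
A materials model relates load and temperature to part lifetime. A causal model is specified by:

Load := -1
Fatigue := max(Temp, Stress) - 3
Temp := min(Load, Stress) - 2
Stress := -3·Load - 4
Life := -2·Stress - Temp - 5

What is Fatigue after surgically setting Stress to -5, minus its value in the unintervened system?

-4

Under do(Stress=-5), the mechanism Stress := -3·Load - 4 is discarded; Stress is fixed at -5.
Temp = min(Load, Stress) - 2  [with Load=-1, Stress=-5]  = -7
Fatigue = max(Temp, Stress) - 3  [with Temp=-7, Stress=-5]  = -8
Without intervention: Stress = -3·Load - 4  [with Load=-1]  = -1; Temp = min(Load, Stress) - 2  [with Load=-1, Stress=-1]  = -3; Fatigue = max(Temp, Stress) - 3  [with Temp=-3, Stress=-1]  = -4.
Change = -8 − (-4) = -4.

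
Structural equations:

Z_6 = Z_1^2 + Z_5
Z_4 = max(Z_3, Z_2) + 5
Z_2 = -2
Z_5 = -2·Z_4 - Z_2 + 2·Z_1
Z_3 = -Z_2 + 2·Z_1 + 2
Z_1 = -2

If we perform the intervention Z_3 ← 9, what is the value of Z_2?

Under do(Z_3=9), the mechanism Z_3 = -Z_2 + 2·Z_1 + 2 is discarded; Z_3 is fixed at 9.
Since Z_2 is not a descendant of the intervened variable, it is unaffected.

-2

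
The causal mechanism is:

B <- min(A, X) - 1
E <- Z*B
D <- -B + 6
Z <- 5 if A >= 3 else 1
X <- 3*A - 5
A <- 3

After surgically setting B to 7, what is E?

35

Intervening sets B = 7 and removes its equation (B <- min(A, X) - 1).
Z = 5 if A >= 3 else 1  [with A=3]  = 5
E = Z*B  [with Z=5, B=7]  = 35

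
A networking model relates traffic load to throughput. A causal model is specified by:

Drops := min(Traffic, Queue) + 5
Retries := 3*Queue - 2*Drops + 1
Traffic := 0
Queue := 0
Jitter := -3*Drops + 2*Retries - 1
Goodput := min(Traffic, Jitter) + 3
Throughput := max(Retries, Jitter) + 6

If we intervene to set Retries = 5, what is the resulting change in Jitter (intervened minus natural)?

Intervening sets Retries = 5 and removes its equation (Retries := 3*Queue - 2*Drops + 1).
Drops = min(Traffic, Queue) + 5  [with Traffic=0, Queue=0]  = 5
Jitter = -3*Drops + 2*Retries - 1  [with Drops=5, Retries=5]  = -6
Without intervention: Drops = min(Traffic, Queue) + 5  [with Traffic=0, Queue=0]  = 5; Retries = 3*Queue - 2*Drops + 1  [with Queue=0, Drops=5]  = -9; Jitter = -3*Drops + 2*Retries - 1  [with Drops=5, Retries=-9]  = -34.
Change = -6 − (-34) = 28.

28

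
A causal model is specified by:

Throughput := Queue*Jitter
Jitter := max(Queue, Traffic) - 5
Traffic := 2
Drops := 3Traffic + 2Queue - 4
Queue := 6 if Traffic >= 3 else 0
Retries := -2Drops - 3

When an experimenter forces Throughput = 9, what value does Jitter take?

-3

do(Throughput=9) replaces the equation Throughput := Queue*Jitter with the constant Throughput = 9.
Since Jitter is not a descendant of the intervened variable, it is unaffected.
Queue = 6 if Traffic >= 3 else 0  [with Traffic=2]  = 0
Jitter = max(Queue, Traffic) - 5  [with Queue=0, Traffic=2]  = -3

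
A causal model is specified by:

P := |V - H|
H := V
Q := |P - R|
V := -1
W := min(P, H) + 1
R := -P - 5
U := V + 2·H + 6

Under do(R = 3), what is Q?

The intervention breaks the incoming arrows to R: R := -P - 5 no longer applies, and R = 3.
H = V  [with V=-1]  = -1
P = |V - H|  [with V=-1, H=-1]  = 0
Q = |P - R|  [with P=0, R=3]  = 3

3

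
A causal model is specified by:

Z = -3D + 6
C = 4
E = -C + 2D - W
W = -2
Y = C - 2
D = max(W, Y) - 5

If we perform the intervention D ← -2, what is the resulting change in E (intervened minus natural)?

Intervening sets D = -2 and removes its equation (D = max(W, Y) - 5).
E = -C + 2D - W  [with C=4, D=-2, W=-2]  = -6
Without intervention: Y = C - 2  [with C=4]  = 2; D = max(W, Y) - 5  [with W=-2, Y=2]  = -3; E = -C + 2D - W  [with C=4, D=-3, W=-2]  = -8.
Change = -6 − (-8) = 2.

2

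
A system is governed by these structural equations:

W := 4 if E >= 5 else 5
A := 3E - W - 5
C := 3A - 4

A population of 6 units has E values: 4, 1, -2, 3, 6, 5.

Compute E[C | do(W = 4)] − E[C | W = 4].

-24

The intervention sets W=4 in all 6 units regardless of E. Recomputing C per unit gives 5, -22, -49, -4, 23, 14; average -5.5.
Observing W=4 restricts to units where W's equation naturally yields 4: E ∈ {6, 5}. In that subpopulation C = 23, 14, mean 18.5.
Difference = -5.5 − 18.5 = -24.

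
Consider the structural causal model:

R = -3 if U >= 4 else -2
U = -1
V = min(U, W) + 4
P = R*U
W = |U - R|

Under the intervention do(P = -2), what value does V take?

3

do(P=-2) replaces the equation P = R*U with the constant P = -2.
V is not downstream of the intervention, so its value is determined by the original equations.
R = -3 if U >= 4 else -2  [with U=-1]  = -2
W = |U - R|  [with U=-1, R=-2]  = 1
V = min(U, W) + 4  [with U=-1, W=1]  = 3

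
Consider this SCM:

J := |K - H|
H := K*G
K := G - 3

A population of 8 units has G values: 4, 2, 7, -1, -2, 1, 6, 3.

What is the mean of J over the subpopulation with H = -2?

Conditioning on H=-2 selects the 2 unit(s) with G ∈ {2, 1}. Their J values: 1, 0. Mean = 0.5.

0.5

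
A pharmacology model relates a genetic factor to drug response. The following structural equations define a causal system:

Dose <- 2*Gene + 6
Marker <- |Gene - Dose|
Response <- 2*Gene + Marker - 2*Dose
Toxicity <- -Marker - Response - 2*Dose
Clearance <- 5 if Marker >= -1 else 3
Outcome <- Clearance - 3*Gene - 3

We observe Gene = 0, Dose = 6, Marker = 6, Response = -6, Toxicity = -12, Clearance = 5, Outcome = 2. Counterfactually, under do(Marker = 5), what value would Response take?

The intervention breaks the incoming arrows to Marker: Marker <- |Gene - Dose| no longer applies, and Marker = 5.
Dose = 2*Gene + 6  [with Gene=0]  = 6
Response = 2*Gene + Marker - 2*Dose  [with Gene=0, Marker=5, Dose=6]  = -7

-7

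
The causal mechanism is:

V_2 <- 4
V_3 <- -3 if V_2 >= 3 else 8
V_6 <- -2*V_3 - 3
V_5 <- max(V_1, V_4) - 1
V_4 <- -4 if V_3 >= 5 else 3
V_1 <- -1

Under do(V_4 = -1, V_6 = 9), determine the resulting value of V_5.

-2

Setting V_4 = -1, V_6 = 9 by intervention discards those variables' equations.
V_5 = max(V_1, V_4) - 1  [with V_1=-1, V_4=-1]  = -2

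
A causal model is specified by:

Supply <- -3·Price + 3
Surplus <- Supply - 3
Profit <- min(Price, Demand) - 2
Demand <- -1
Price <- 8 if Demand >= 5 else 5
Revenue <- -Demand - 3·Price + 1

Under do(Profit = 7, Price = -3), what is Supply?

Setting Profit = 7, Price = -3 by intervention discards those variables' equations.
Supply = -3·Price + 3  [with Price=-3]  = 12

12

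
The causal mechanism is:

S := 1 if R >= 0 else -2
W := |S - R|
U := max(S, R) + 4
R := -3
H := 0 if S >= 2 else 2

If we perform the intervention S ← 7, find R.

-3

Under do(S=7), the mechanism S := 1 if R >= 0 else -2 is discarded; S is fixed at 7.
R is not downstream of the intervention, so its value is determined by the original equations.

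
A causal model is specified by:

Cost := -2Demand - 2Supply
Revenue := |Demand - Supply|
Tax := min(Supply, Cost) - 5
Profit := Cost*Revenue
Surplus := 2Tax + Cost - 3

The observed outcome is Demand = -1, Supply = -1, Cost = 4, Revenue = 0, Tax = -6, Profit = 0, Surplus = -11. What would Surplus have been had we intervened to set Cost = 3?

The intervention breaks the incoming arrows to Cost: Cost := -2Demand - 2Supply no longer applies, and Cost = 3.
Tax = min(Supply, Cost) - 5  [with Supply=-1, Cost=3]  = -6
Surplus = 2Tax + Cost - 3  [with Tax=-6, Cost=3]  = -12

-12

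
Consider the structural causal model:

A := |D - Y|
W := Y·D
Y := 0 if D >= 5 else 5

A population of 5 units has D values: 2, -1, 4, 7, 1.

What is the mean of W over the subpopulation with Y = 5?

7.5

Observing Y=5 restricts to units where Y's equation naturally yields 5: D ∈ {2, -1, 4, 1}. In that subpopulation W = 10, -5, 20, 5, mean 7.5.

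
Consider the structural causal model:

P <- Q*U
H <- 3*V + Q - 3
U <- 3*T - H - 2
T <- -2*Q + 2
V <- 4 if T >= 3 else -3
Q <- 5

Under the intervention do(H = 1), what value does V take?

-3

Under do(H=1), the mechanism H <- 3*V + Q - 3 is discarded; H is fixed at 1.
Since V is not a descendant of the intervened variable, it is unaffected.
T = -2*Q + 2  [with Q=5]  = -8
V = 4 if T >= 3 else -3  [with T=-8]  = -3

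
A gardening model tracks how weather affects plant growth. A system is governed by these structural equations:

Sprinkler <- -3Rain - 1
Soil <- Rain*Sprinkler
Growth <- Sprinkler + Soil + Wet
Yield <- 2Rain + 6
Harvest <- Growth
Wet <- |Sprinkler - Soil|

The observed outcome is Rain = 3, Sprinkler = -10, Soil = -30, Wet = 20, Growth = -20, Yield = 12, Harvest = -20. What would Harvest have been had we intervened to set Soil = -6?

-12

The intervention breaks the incoming arrows to Soil: Soil <- Rain*Sprinkler no longer applies, and Soil = -6.
Sprinkler = -3Rain - 1  [with Rain=3]  = -10
Wet = |Sprinkler - Soil|  [with Sprinkler=-10, Soil=-6]  = 4
Growth = Sprinkler + Soil + Wet  [with Sprinkler=-10, Soil=-6, Wet=4]  = -12
Harvest = Growth  [with Growth=-12]  = -12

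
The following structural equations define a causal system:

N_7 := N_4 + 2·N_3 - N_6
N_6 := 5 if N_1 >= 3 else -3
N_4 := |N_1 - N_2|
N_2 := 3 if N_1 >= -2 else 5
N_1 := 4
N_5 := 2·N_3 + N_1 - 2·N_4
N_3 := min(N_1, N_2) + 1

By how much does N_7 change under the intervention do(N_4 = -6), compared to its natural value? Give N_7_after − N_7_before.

-7

The intervention breaks the incoming arrows to N_4: N_4 := |N_1 - N_2| no longer applies, and N_4 = -6.
N_2 = 3 if N_1 >= -2 else 5  [with N_1=4]  = 3
N_3 = min(N_1, N_2) + 1  [with N_1=4, N_2=3]  = 4
N_6 = 5 if N_1 >= 3 else -3  [with N_1=4]  = 5
N_7 = N_4 + 2·N_3 - N_6  [with N_4=-6, N_3=4, N_6=5]  = -3
Without intervention: N_2 = 3 if N_1 >= -2 else 5  [with N_1=4]  = 3; N_3 = min(N_1, N_2) + 1  [with N_1=4, N_2=3]  = 4; N_4 = |N_1 - N_2|  [with N_1=4, N_2=3]  = 1; N_6 = 5 if N_1 >= 3 else -3  [with N_1=4]  = 5; N_7 = N_4 + 2·N_3 - N_6  [with N_4=1, N_3=4, N_6=5]  = 4.
Change = -3 − 4 = -7.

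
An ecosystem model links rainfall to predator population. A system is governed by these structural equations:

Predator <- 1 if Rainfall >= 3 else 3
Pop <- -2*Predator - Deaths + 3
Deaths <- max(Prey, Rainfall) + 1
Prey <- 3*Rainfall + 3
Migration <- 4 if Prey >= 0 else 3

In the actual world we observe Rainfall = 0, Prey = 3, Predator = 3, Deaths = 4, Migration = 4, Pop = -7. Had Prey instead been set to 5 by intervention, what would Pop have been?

-9

Under do(Prey=5), the mechanism Prey <- 3*Rainfall + 3 is discarded; Prey is fixed at 5.
Predator = 1 if Rainfall >= 3 else 3  [with Rainfall=0]  = 3
Deaths = max(Prey, Rainfall) + 1  [with Prey=5, Rainfall=0]  = 6
Pop = -2*Predator - Deaths + 3  [with Predator=3, Deaths=6]  = -9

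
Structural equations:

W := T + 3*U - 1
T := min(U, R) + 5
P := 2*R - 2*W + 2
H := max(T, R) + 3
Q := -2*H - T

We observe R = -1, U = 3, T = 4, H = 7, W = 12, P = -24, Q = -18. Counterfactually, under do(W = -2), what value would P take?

The intervention breaks the incoming arrows to W: W := T + 3*U - 1 no longer applies, and W = -2.
P = 2*R - 2*W + 2  [with R=-1, W=-2]  = 4

4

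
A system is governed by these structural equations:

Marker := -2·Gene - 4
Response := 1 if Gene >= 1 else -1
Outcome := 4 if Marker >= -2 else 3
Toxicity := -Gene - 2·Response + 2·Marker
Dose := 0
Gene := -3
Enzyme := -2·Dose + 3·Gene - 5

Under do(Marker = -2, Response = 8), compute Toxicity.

-17

The joint intervention fixes Marker = -2, Response = 8, removing each variable's own equation.
Toxicity = -Gene - 2·Response + 2·Marker  [with Gene=-3, Response=8, Marker=-2]  = -17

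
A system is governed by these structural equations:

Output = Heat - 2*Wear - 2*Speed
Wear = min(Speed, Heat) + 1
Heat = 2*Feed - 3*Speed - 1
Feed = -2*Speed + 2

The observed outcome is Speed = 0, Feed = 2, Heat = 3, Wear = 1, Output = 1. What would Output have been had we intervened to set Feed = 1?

-1

do(Feed=1) replaces the equation Feed = -2*Speed + 2 with the constant Feed = 1.
Heat = 2*Feed - 3*Speed - 1  [with Feed=1, Speed=0]  = 1
Wear = min(Speed, Heat) + 1  [with Speed=0, Heat=1]  = 1
Output = Heat - 2*Wear - 2*Speed  [with Heat=1, Wear=1, Speed=0]  = -1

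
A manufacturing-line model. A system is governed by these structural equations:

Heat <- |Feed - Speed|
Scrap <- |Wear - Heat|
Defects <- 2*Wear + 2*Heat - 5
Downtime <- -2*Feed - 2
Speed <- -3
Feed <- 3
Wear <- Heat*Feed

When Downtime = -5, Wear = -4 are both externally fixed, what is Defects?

Under do(Downtime = -5, Wear = -4), each intervened variable's structural equation is replaced by its fixed value.
Heat = |Feed - Speed|  [with Feed=3, Speed=-3]  = 6
Defects = 2*Wear + 2*Heat - 5  [with Wear=-4, Heat=6]  = -1

-1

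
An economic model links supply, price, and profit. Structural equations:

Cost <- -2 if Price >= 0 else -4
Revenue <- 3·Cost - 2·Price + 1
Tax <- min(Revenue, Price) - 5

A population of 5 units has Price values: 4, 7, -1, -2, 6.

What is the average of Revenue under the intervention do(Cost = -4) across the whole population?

-16.6

The intervention sets Cost=-4 in all 5 units regardless of Price. Recomputing Revenue per unit gives -19, -25, -9, -7, -23; average -16.6.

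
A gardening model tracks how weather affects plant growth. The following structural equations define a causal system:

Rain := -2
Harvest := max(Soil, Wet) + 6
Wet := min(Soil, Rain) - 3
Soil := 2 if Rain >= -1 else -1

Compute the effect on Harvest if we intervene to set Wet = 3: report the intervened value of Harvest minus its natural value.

4

The intervention breaks the incoming arrows to Wet: Wet := min(Soil, Rain) - 3 no longer applies, and Wet = 3.
Soil = 2 if Rain >= -1 else -1  [with Rain=-2]  = -1
Harvest = max(Soil, Wet) + 6  [with Soil=-1, Wet=3]  = 9
Without intervention: Soil = 2 if Rain >= -1 else -1  [with Rain=-2]  = -1; Wet = min(Soil, Rain) - 3  [with Soil=-1, Rain=-2]  = -5; Harvest = max(Soil, Wet) + 6  [with Soil=-1, Wet=-5]  = 5.
Change = 9 − 5 = 4.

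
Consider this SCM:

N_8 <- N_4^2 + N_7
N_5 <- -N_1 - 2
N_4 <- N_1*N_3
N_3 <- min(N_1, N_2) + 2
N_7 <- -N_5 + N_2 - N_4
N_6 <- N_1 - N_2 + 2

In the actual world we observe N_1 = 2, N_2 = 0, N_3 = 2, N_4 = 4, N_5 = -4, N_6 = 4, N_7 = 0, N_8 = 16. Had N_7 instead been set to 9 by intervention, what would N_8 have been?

do(N_7=9) replaces the equation N_7 <- -N_5 + N_2 - N_4 with the constant N_7 = 9.
N_3 = min(N_1, N_2) + 2  [with N_1=2, N_2=0]  = 2
N_4 = N_1*N_3  [with N_1=2, N_3=2]  = 4
N_8 = N_4^2 + N_7  [with N_4=4, N_7=9]  = 25

25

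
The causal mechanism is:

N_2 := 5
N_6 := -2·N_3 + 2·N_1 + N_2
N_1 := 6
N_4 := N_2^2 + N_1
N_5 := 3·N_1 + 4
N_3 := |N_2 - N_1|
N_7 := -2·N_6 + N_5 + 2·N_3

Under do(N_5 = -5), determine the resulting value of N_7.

-33

Under do(N_5=-5), the mechanism N_5 := 3·N_1 + 4 is discarded; N_5 is fixed at -5.
N_3 = |N_2 - N_1|  [with N_2=5, N_1=6]  = 1
N_6 = -2·N_3 + 2·N_1 + N_2  [with N_3=1, N_1=6, N_2=5]  = 15
N_7 = -2·N_6 + N_5 + 2·N_3  [with N_6=15, N_5=-5, N_3=1]  = -33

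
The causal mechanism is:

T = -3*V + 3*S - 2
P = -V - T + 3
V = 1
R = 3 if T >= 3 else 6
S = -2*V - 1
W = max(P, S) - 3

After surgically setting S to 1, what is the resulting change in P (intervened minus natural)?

Under do(S=1), the mechanism S = -2*V - 1 is discarded; S is fixed at 1.
T = -3*V + 3*S - 2  [with V=1, S=1]  = -2
P = -V - T + 3  [with V=1, T=-2]  = 4
Without intervention: S = -2*V - 1  [with V=1]  = -3; T = -3*V + 3*S - 2  [with V=1, S=-3]  = -14; P = -V - T + 3  [with V=1, T=-14]  = 16.
Change = 4 − 16 = -12.

-12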